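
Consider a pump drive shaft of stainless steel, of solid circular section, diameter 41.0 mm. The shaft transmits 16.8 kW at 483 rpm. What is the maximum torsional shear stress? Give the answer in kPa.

ω = 2π·483/60 = 50.58 rad/s, so T = P/ω = 16.8×10³ / 50.58 = 332.1 N·m.
J = πd⁴/32 = π(0.0410)⁴/32 = 2.774×10^-7 m⁴.
τ_max = T·r/J = 332.1 × 0.0205 / 2.774×10^-7 = 2.454×10^7 Pa.

24500 kPa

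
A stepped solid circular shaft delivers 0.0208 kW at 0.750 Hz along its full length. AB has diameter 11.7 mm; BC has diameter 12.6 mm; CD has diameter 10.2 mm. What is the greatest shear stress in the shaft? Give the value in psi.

ω = 2π·0.750 = 4.712 rad/s, so T = P/ω = 0.0208×10³ / 4.712 = 4.414 N·m.
Under the same torque, τ_max = 16T/(πd³) is largest where d is smallest — segment CD (d = 10.2 mm).
τ_max = 16·4.414/(π·(0.0102)³) = 2.118×10^7 Pa.

3070 psi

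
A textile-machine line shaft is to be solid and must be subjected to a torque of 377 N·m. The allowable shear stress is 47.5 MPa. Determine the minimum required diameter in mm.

For a solid shaft τ_max = 16T/(πd³), so d = (16T/(π τ_allow))^(1/3) = (16·377.0/(π·4.75×10^7))^(1/3) = 0.03432 m.

34.3 mm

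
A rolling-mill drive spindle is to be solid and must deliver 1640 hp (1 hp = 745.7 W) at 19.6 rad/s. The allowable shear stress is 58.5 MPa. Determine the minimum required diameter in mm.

176 mm

ω = 19.6 rad/s, so T = P/ω = 1640×745.7 / 19.60 = 62400 N·m.
For a solid shaft τ_max = 16T/(πd³), so d = (16T/(π τ_allow))^(1/3) = (16·62400/(π·5.85×10^7))^(1/3) = 0.1758 m.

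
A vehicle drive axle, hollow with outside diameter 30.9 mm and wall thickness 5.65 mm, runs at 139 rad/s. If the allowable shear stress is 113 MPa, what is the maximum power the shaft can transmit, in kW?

76.3 kW

J = π(d_o⁴ − d_i⁴)/32 = π(0.0309⁴ − 0.0196⁴)/32 = 7.501×10^-8 m⁴.
T_max = τ_allow·J/r = 1.13×10^8 × 7.501×10^-8 / 0.0154 = 548.6 N·m.
ω = 139 rad/s, so P_max = T_max·ω = 7.626×10^4 W.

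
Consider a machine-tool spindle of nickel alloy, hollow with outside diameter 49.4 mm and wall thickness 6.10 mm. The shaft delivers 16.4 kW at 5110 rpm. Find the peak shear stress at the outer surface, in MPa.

1.91 MPa

ω = 2π·5110/60 = 535.1 rad/s, so T = P/ω = 16.4×10³ / 535.1 = 30.65 N·m.
J = π(d_o⁴ − d_i⁴)/32 = π(0.0494⁴ − 0.0372⁴)/32 = 3.967×10^-7 m⁴.
τ_max = T·r/J = 30.65 × 0.0247 / 3.967×10^-7 = 1.908×10^6 Pa.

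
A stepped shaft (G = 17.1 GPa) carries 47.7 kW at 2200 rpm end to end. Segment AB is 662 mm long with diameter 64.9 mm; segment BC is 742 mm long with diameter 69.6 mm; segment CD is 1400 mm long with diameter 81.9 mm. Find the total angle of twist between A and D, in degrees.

0.707°

ω = 2π·2200/60 = 230.4 rad/s, so T = P/ω = 47.7×10³ / 230.4 = 207.0 N·m.
J_AB = π(0.0649)⁴/32 = 1.74×10^-6 m⁴; J_BC = π(0.0696)⁴/32 = 2.30×10^-6 m⁴; J_CD = π(0.0819)⁴/32 = 4.42×10^-6 m⁴.
θ = (T/G)·Σ L_i/J_i = (207.0/17.1×10⁹)·(0.662/1.74×10^-6 + 0.742/2.30×10^-6 + 1.40/4.42×10^-6) = 0.01234 rad.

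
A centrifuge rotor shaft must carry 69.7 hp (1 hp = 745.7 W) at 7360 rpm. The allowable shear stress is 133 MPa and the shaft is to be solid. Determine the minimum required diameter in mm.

ω = 2π·7360/60 = 770.7 rad/s, so T = P/ω = 69.7×745.7 / 770.7 = 67.44 N·m.
For a solid shaft τ_max = 16T/(πd³), so d = (16T/(π τ_allow))^(1/3) = (16·67.44/(π·1.33×10^8))^(1/3) = 0.01372 m.

13.7 mm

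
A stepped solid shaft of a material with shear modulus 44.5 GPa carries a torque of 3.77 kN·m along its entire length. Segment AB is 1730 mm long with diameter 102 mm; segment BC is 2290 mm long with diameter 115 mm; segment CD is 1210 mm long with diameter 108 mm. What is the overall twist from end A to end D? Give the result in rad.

J_AB = π(0.102)⁴/32 = 1.06×10^-5 m⁴; J_BC = π(0.115)⁴/32 = 1.72×10^-5 m⁴; J_CD = π(0.108)⁴/32 = 1.34×10^-5 m⁴.
θ = (T/G)·Σ L_i/J_i = (3770/44.5×10⁹)·(1.73/1.06×10^-5 + 2.29/1.72×10^-5 + 1.21/1.34×10^-5) = 0.03277 rad.

0.0328 rad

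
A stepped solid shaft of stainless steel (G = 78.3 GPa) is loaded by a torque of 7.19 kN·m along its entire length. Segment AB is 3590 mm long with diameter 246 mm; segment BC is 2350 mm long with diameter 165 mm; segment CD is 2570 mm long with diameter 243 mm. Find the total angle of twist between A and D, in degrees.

0.262°

J_AB = π(0.246)⁴/32 = 3.60×10^-4 m⁴; J_BC = π(0.165)⁴/32 = 7.28×10^-5 m⁴; J_CD = π(0.243)⁴/32 = 3.42×10^-4 m⁴.
θ = (T/G)·Σ L_i/J_i = (7190/78.3×10⁹)·(3.59/3.60×10^-4 + 2.35/7.28×10^-5 + 2.57/3.42×10^-4) = 4.572×10^-3 rad.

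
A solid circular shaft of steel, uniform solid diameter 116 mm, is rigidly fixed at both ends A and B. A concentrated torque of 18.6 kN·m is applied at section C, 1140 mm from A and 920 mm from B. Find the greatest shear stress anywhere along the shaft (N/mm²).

With uniform GJ and both ends fixed, compatibility θ_AC = θ_CB gives T_A·a = T_B·b, together with T_A + T_B = T₀.
T_A = T₀·b/(a+b) = 18600·920/2060 = 8307 N·m; T_B = 10290 N·m.
τ in each portion: τ_AC = 2.71×10^7 Pa, τ_CB = 3.36×10^7 Pa; maximum is in CB.
τ_max = T_CB·r/J = 10290·0.0580/1.78×10^-5 = 3.359×10^7 Pa.

33.6 N/mm²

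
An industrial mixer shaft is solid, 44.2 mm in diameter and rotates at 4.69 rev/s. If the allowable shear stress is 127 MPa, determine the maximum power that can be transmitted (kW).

J = πd⁴/32 = π(0.0442)⁴/32 = 3.747×10^-7 m⁴.
T_max = τ_allow·J/r = 1.27×10^8 × 3.747×10^-7 / 0.0221 = 2153 N·m.
ω = 2π·4.69 = 29.47 rad/s, so P_max = T_max·ω = 6.345×10^4 W.

63.5 kW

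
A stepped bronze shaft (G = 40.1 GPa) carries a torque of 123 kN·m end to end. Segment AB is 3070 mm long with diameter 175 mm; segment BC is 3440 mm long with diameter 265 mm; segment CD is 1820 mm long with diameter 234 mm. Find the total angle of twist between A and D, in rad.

0.143 rad

J_AB = π(0.175)⁴/32 = 9.21×10^-5 m⁴; J_BC = π(0.265)⁴/32 = 4.84×10^-4 m⁴; J_CD = π(0.234)⁴/32 = 2.94×10^-4 m⁴.
θ = (T/G)·Σ L_i/J_i = (123000/40.1×10⁹)·(3.07/9.21×10^-5 + 3.44/4.84×10^-4 + 1.82/2.94×10^-4) = 0.1430 rad.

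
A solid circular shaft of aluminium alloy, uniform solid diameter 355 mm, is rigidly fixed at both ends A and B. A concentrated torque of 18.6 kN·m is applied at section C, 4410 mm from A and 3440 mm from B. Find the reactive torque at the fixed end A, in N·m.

With uniform GJ and both ends fixed, compatibility θ_AC = θ_CB gives T_A·a = T_B·b, together with T_A + T_B = T₀.
T_A = T₀·b/(a+b) = 18600·3440/7850 = 8151 N·m; T_B = 10450 N·m.

8150 N·m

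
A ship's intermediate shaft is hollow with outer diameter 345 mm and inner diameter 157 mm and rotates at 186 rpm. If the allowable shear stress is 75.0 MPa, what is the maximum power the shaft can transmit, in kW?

J = π(d_o⁴ − d_i⁴)/32 = π(0.345⁴ − 0.157⁴)/32 = 1.331×10^-3 m⁴.
T_max = τ_allow·J/r = 7.50×10^7 × 1.331×10^-3 / 0.172 = 578800 N·m.
ω = 2π·186/60 = 19.48 rad/s, so P_max = T_max·ω = 1.127×10^7 W.

11300 kW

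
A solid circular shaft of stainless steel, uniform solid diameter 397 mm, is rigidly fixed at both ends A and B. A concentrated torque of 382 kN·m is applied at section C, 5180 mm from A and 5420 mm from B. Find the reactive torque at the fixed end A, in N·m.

With uniform GJ and both ends fixed, compatibility θ_AC = θ_CB gives T_A·a = T_B·b, together with T_A + T_B = T₀.
T_A = T₀·b/(a+b) = 382000·5420/10600 = 195300 N·m; T_B = 186700 N·m.

195000 N·m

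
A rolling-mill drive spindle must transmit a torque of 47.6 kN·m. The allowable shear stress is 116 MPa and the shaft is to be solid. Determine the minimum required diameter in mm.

128 mm

For a solid shaft τ_max = 16T/(πd³), so d = (16T/(π τ_allow))^(1/3) = (16·47600/(π·1.16×10^8))^(1/3) = 0.1279 m.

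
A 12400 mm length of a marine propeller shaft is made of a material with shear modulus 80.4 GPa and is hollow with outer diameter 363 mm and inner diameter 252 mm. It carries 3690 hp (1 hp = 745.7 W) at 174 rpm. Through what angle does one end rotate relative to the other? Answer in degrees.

1.02°

ω = 2π·174/60 = 18.22 rad/s, so T = P/ω = 3690×745.7 / 18.22 = 151000 N·m.
J = π(d_o⁴ − d_i⁴)/32 = π(0.363⁴ − 0.252⁴)/32 = 1.309×10^-3 m⁴.
θ = T·L/(G·J) = 151000 × 12.4 / (80.4×10⁹ × 1.309×10^-3) = 0.01780 rad.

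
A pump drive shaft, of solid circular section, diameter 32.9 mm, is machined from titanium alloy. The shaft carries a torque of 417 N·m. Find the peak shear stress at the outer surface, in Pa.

5.96e7 Pa

J = πd⁴/32 = π(0.0329)⁴/32 = 1.150×10^-7 m⁴.
τ_max = T·r/J = 417.0 × 0.0164 / 1.150×10^-7 = 5.964×10^7 Pa.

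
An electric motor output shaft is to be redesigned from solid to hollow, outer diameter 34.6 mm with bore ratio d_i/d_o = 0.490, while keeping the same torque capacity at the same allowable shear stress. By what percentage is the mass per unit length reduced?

Equal τ_max and T ⇒ the solid shaft needs d_s³ = d_o³(1−k⁴), so d_s = 34.6·(1−0.490⁴)^(1/3) = 33.92 mm.
Area ratio A_h/A_s = d_o²(1−k²)/d_s² = (1−k²)/(1−k⁴)^(2/3) = 0.7906.
Mass saving = 1 − 0.7906 = 20.9 %.

20.9 %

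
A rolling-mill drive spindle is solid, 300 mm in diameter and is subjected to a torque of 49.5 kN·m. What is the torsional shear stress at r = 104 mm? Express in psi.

J = πd⁴/32 = π(0.300)⁴/32 = 7.952×10^-4 m⁴.
Shear stress varies linearly with radius: τ = T·r/J = 49500 × 0.104 / 7.952×10^-4 = 6.474×10^6 Pa.

939 psi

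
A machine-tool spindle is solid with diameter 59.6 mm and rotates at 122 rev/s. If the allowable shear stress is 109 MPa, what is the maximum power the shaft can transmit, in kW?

J = πd⁴/32 = π(0.0596)⁴/32 = 1.239×10^-6 m⁴.
T_max = τ_allow·J/r = 1.09×10^8 × 1.239×10^-6 / 0.0298 = 4531 N·m.
ω = 2π·122 = 766.5 rad/s, so P_max = T_max·ω = 3.473×10^6 W.

3470 kW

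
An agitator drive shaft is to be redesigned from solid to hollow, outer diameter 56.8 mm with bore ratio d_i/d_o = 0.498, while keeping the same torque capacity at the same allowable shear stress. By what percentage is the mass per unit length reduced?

21.5 %

Equal τ_max and T ⇒ the solid shaft needs d_s³ = d_o³(1−k⁴), so d_s = 56.8·(1−0.498⁴)^(1/3) = 55.61 mm.
Area ratio A_h/A_s = d_o²(1−k²)/d_s² = (1−k²)/(1−k⁴)^(2/3) = 0.7845.
Mass saving = 1 − 0.7845 = 21.5 %.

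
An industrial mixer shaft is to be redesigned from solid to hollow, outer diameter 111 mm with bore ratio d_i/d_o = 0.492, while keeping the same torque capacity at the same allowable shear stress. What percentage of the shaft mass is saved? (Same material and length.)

21.1 %

Equal τ_max and T ⇒ the solid shaft needs d_s³ = d_o³(1−k⁴), so d_s = 111·(1−0.492⁴)^(1/3) = 108.8 mm.
Area ratio A_h/A_s = d_o²(1−k²)/d_s² = (1−k²)/(1−k⁴)^(2/3) = 0.7891.
Mass saving = 1 − 0.7891 = 21.1 %.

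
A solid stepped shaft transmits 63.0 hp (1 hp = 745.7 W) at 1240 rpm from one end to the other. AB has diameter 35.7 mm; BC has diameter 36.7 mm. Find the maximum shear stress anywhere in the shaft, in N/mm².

40.5 N/mm²

ω = 2π·1240/60 = 129.9 rad/s, so T = P/ω = 63.0×745.7 / 129.9 = 361.8 N·m.
Under the same torque, τ_max = 16T/(πd³) is largest where d is smallest — segment AB (d = 35.7 mm).
τ_max = 16·361.8/(π·(0.0357)³) = 4.050×10^7 Pa.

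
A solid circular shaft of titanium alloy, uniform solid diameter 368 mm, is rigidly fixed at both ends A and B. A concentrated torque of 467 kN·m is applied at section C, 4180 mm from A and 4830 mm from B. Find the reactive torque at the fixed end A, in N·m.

With uniform GJ and both ends fixed, compatibility θ_AC = θ_CB gives T_A·a = T_B·b, together with T_A + T_B = T₀.
T_A = T₀·b/(a+b) = 467000·4830/9010 = 250300 N·m; T_B = 216700 N·m.

250000 N·m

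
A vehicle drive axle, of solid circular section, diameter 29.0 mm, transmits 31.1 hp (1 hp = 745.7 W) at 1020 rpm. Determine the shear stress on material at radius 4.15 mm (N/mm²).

ω = 2π·1020/60 = 106.8 rad/s, so T = P/ω = 31.1×745.7 / 106.8 = 217.1 N·m.
J = πd⁴/32 = π(0.0290)⁴/32 = 6.944×10^-8 m⁴.
Shear stress varies linearly with radius: τ = T·r/J = 217.1 × 0.00415 / 6.944×10^-8 = 1.298×10^7 Pa.

13.0 N/mm²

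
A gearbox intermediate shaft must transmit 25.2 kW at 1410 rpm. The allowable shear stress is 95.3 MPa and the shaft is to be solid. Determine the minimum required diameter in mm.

20.9 mm

ω = 2π·1410/60 = 147.7 rad/s, so T = P/ω = 25.2×10³ / 147.7 = 170.7 N·m.
For a solid shaft τ_max = 16T/(πd³), so d = (16T/(π τ_allow))^(1/3) = (16·170.7/(π·9.53×10^7))^(1/3) = 0.02089 m.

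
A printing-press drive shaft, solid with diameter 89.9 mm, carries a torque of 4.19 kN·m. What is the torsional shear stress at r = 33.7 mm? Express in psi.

J = πd⁴/32 = π(0.0899)⁴/32 = 6.413×10^-6 m⁴.
Shear stress varies linearly with radius: τ = T·r/J = 4190 × 0.0337 / 6.413×10^-6 = 2.202×10^7 Pa.

3190 psi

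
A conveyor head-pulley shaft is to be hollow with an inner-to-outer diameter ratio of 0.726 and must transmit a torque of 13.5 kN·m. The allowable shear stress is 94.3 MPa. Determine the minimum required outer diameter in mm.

100 mm

For a hollow shaft with d_i/d_o = 0.726: τ_max = 16T/(π d_o³ (1−k⁴)), so d_o = [16T/(π τ_allow (1−k⁴))]^(1/3) = [16·13500/(π·9.43×10^7·0.7222)]^(1/3) = 0.1003 m.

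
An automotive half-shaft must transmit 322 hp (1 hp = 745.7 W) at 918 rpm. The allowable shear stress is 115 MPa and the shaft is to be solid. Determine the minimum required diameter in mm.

48.0 mm

ω = 2π·918/60 = 96.13 rad/s, so T = P/ω = 322×745.7 / 96.13 = 2498 N·m.
For a solid shaft τ_max = 16T/(πd³), so d = (16T/(π τ_allow))^(1/3) = (16·2498/(π·1.15×10^8))^(1/3) = 0.04800 m.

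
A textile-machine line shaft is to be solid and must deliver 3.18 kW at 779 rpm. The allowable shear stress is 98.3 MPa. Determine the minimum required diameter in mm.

12.6 mm

ω = 2π·779/60 = 81.58 rad/s, so T = P/ω = 3.18×10³ / 81.58 = 38.98 N·m.
For a solid shaft τ_max = 16T/(πd³), so d = (16T/(π τ_allow))^(1/3) = (16·38.98/(π·9.83×10^7))^(1/3) = 0.01264 m.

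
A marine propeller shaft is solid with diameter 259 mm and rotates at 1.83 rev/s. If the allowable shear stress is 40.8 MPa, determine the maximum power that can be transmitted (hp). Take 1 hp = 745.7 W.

J = πd⁴/32 = π(0.259)⁴/32 = 4.418×10^-4 m⁴.
T_max = τ_allow·J/r = 4.08×10^7 × 4.418×10^-4 / 0.130 = 139200 N·m.
ω = 2π·1.83 = 11.50 rad/s, so P_max = T_max·ω = 1.600×10^6 W.

2150 hp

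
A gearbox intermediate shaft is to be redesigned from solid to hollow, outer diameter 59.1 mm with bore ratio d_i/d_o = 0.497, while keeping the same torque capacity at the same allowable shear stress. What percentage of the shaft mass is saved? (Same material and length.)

21.5 %

Equal τ_max and T ⇒ the solid shaft needs d_s³ = d_o³(1−k⁴), so d_s = 59.1·(1−0.497⁴)^(1/3) = 57.87 mm.
Area ratio A_h/A_s = d_o²(1−k²)/d_s² = (1−k²)/(1−k⁴)^(2/3) = 0.7853.
Mass saving = 1 − 0.7853 = 21.5 %.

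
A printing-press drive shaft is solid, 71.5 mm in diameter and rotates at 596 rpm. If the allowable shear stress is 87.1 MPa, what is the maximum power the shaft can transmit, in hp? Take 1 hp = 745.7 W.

J = πd⁴/32 = π(0.0715)⁴/32 = 2.566×10^-6 m⁴.
T_max = τ_allow·J/r = 8.71×10^7 × 2.566×10^-6 / 0.0357 = 6251 N·m.
ω = 2π·596/60 = 62.41 rad/s, so P_max = T_max·ω = 3.902×10^5 W.

523 hp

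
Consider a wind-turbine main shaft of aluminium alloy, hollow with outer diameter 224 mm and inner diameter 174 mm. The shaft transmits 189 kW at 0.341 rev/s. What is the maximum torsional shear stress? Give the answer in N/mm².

ω = 2π·0.341 = 2.143 rad/s, so T = P/ω = 189×10³ / 2.143 = 88210 N·m.
J = π(d_o⁴ − d_i⁴)/32 = π(0.224⁴ − 0.174⁴)/32 = 1.572×10^-4 m⁴.
τ_max = T·r/J = 88210 × 0.112 / 1.572×10^-4 = 6.286×10^7 Pa.

62.9 N/mm²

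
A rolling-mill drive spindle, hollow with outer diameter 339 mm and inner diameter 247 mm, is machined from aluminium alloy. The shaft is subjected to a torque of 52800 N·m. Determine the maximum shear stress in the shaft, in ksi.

J = π(d_o⁴ − d_i⁴)/32 = π(0.339⁴ − 0.247⁴)/32 = 9.312×10^-4 m⁴.
τ_max = T·r/J = 52800 × 0.170 / 9.312×10^-4 = 9.611×10^6 Pa.

1.39 ksi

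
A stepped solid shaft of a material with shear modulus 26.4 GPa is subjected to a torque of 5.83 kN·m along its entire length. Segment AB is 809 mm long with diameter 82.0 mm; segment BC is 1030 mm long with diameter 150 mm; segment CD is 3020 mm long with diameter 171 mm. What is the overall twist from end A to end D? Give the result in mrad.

J_AB = π(0.0820)⁴/32 = 4.44×10^-6 m⁴; J_BC = π(0.150)⁴/32 = 4.97×10^-5 m⁴; J_CD = π(0.171)⁴/32 = 8.39×10^-5 m⁴.
θ = (T/G)·Σ L_i/J_i = (5830/26.4×10⁹)·(0.809/4.44×10^-6 + 1.03/4.97×10^-5 + 3.02/8.39×10^-5) = 0.05277 rad.

52.8 mrad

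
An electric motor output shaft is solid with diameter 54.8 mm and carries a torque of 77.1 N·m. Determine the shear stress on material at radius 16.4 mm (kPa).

1430 kPa

J = πd⁴/32 = π(0.0548)⁴/32 = 8.854×10^-7 m⁴.
Shear stress varies linearly with radius: τ = T·r/J = 77.10 × 0.0164 / 8.854×10^-7 = 1.428×10^6 Pa.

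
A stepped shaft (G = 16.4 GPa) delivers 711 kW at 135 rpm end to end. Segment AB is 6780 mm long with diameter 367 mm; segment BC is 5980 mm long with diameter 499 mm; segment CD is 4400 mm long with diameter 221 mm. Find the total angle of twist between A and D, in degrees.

4.14°

ω = 2π·135/60 = 14.14 rad/s, so T = P/ω = 711×10³ / 14.14 = 50290 N·m.
J_AB = π(0.367)⁴/32 = 1.78×10^-3 m⁴; J_BC = π(0.499)⁴/32 = 6.09×10^-3 m⁴; J_CD = π(0.221)⁴/32 = 2.34×10^-4 m⁴.
θ = (T/G)·Σ L_i/J_i = (50290/16.4×10⁹)·(6.78/1.78×10^-3 + 5.98/6.09×10^-3 + 4.40/2.34×10^-4) = 0.07230 rad.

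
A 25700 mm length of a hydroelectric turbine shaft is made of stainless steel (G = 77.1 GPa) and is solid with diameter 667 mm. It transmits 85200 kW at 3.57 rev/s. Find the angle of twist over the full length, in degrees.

3.73°

ω = 2π·3.57 = 22.43 rad/s, so T = P/ω = 85200×10³ / 22.43 = 3.798e6 N·m.
J = πd⁴/32 = π(0.667)⁴/32 = 0.01943 m⁴.
θ = T·L/(G·J) = 3.798e6 × 25.7 / (77.1×10⁹ × 0.01943) = 0.06516 rad.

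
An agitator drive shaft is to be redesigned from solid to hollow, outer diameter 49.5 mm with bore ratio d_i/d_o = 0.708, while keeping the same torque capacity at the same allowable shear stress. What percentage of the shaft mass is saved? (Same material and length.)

Equal τ_max and T ⇒ the solid shaft needs d_s³ = d_o³(1−k⁴), so d_s = 49.5·(1−0.708⁴)^(1/3) = 44.95 mm.
Area ratio A_h/A_s = d_o²(1−k²)/d_s² = (1−k²)/(1−k⁴)^(2/3) = 0.6049.
Mass saving = 1 − 0.6049 = 39.5 %.

39.5 %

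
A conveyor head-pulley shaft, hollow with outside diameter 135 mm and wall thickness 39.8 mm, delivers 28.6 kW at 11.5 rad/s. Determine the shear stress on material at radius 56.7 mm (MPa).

ω = 11.5 rad/s, so T = P/ω = 28.6×10³ / 11.50 = 2487 N·m.
J = π(d_o⁴ − d_i⁴)/32 = π(0.135⁴ − 0.0554⁴)/32 = 3.168×10^-5 m⁴.
Shear stress varies linearly with radius: τ = T·r/J = 2487 × 0.0567 / 3.168×10^-5 = 4.451×10^6 Pa.

4.45 MPa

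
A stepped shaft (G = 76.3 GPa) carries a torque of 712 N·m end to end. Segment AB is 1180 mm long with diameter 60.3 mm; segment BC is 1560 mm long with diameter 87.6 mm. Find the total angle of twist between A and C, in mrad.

J_AB = π(0.0603)⁴/32 = 1.30×10^-6 m⁴; J_BC = π(0.0876)⁴/32 = 5.78×10^-6 m⁴.
θ = (T/G)·Σ L_i/J_i = (712.0/76.3×10⁹)·(1.18/1.30×10^-6 + 1.56/5.78×10^-6) = 0.01100 rad.

11.0 mrad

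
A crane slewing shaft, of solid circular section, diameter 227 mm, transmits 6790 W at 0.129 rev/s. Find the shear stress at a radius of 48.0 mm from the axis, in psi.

224 psi

ω = 2π·0.129 = 0.8105 rad/s, so T = P/ω = 6790 / 0.8105 = 8377 N·m.
J = πd⁴/32 = π(0.227)⁴/32 = 2.607×10^-4 m⁴.
Shear stress varies linearly with radius: τ = T·r/J = 8377 × 0.0480 / 2.607×10^-4 = 1.543×10^6 Pa.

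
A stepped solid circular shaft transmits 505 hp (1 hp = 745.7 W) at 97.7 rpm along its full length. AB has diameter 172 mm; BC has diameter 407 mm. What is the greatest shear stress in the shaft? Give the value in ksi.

ω = 2π·97.7/60 = 10.23 rad/s, so T = P/ω = 505×745.7 / 10.23 = 36810 N·m.
Under the same torque, τ_max = 16T/(πd³) is largest where d is smallest — segment AB (d = 172 mm).
τ_max = 16·36810/(π·(0.172)³) = 3.684×10^7 Pa.

5.34 ksi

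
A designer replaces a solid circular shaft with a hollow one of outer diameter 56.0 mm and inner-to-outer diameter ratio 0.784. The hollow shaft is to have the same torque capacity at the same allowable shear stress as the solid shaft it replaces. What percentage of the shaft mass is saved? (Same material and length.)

47.1 %

Equal τ_max and T ⇒ the solid shaft needs d_s³ = d_o³(1−k⁴), so d_s = 56.0·(1−0.784⁴)^(1/3) = 47.81 mm.
Area ratio A_h/A_s = d_o²(1−k²)/d_s² = (1−k²)/(1−k⁴)^(2/3) = 0.5287.
Mass saving = 1 − 0.5287 = 47.1 %.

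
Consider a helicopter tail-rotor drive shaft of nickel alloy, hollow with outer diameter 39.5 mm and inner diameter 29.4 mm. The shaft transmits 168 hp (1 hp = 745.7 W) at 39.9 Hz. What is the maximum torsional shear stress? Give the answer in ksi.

8.64 ksi

ω = 2π·39.9 = 250.7 rad/s, so T = P/ω = 168×745.7 / 250.7 = 499.7 N·m.
J = π(d_o⁴ − d_i⁴)/32 = π(0.0395⁴ − 0.0294⁴)/32 = 1.656×10^-7 m⁴.
τ_max = T·r/J = 499.7 × 0.0198 / 1.656×10^-7 = 5.958×10^7 Pa.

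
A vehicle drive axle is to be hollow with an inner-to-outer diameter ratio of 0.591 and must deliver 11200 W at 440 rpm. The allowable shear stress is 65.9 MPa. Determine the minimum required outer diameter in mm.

ω = 2π·440/60 = 46.08 rad/s, so T = P/ω = 11200 / 46.08 = 243.1 N·m.
For a hollow shaft with d_i/d_o = 0.591: τ_max = 16T/(π d_o³ (1−k⁴)), so d_o = [16T/(π τ_allow (1−k⁴))]^(1/3) = [16·243.1/(π·6.59×10^7·0.8780)]^(1/3) = 0.02776 m.

27.8 mm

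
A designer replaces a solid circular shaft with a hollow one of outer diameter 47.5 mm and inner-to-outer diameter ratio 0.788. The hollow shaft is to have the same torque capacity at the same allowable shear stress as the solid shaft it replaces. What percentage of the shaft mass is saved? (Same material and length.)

47.6 %

Equal τ_max and T ⇒ the solid shaft needs d_s³ = d_o³(1−k⁴), so d_s = 47.5·(1−0.788⁴)^(1/3) = 40.38 mm.
Area ratio A_h/A_s = d_o²(1−k²)/d_s² = (1−k²)/(1−k⁴)^(2/3) = 0.5245.
Mass saving = 1 − 0.5245 = 47.6 %.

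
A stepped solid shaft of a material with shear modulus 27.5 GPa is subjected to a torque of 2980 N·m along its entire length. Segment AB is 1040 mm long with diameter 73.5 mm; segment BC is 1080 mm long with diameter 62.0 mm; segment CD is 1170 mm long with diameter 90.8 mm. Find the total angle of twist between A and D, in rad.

J_AB = π(0.0735)⁴/32 = 2.87×10^-6 m⁴; J_BC = π(0.0620)⁴/32 = 1.45×10^-6 m⁴; J_CD = π(0.0908)⁴/32 = 6.67×10^-6 m⁴.
θ = (T/G)·Σ L_i/J_i = (2980/27.5×10⁹)·(1.04/2.87×10^-6 + 1.08/1.45×10^-6 + 1.17/6.67×10^-6) = 0.1390 rad.

0.139 rad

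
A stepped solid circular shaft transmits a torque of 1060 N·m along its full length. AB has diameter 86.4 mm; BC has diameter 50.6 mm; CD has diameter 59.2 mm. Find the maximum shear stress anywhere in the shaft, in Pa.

Under the same torque, τ_max = 16T/(πd³) is largest where d is smallest — segment BC (d = 50.6 mm).
τ_max = 16·1060/(π·(0.0506)³) = 4.167×10^7 Pa.

4.17e7 Pa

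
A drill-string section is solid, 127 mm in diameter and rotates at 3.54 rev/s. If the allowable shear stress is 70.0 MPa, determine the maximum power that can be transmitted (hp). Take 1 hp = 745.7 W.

J = πd⁴/32 = π(0.127)⁴/32 = 2.554×10^-5 m⁴.
T_max = τ_allow·J/r = 7.00×10^7 × 2.554×10^-5 / 0.0635 = 28150 N·m.
ω = 2π·3.54 = 22.24 rad/s, so P_max = T_max·ω = 6.262×10^5 W.

840 hp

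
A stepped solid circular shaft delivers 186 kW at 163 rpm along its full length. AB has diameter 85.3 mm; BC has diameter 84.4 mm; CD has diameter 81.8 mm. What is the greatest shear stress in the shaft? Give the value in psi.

14700 psi

ω = 2π·163/60 = 17.07 rad/s, so T = P/ω = 186×10³ / 17.07 = 10900 N·m.
Under the same torque, τ_max = 16T/(πd³) is largest where d is smallest — segment CD (d = 81.8 mm).
τ_max = 16·10900/(π·(0.0818)³) = 1.014×10^8 Pa.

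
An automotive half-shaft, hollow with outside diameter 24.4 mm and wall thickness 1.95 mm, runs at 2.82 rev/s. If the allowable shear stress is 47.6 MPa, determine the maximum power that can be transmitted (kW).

J = π(d_o⁴ − d_i⁴)/32 = π(0.0244⁴ − 0.0205⁴)/32 = 1.746×10^-8 m⁴.
T_max = τ_allow·J/r = 4.76×10^7 × 1.746×10^-8 / 0.0122 = 68.12 N·m.
ω = 2π·2.82 = 17.72 rad/s, so P_max = T_max·ω = 1207 W.

1.21 kW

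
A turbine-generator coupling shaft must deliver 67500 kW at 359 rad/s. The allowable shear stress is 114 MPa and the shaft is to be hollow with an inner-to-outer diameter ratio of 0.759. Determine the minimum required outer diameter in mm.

233 mm

ω = 359 rad/s, so T = P/ω = 67500×10³ / 359.0 = 188000 N·m.
For a hollow shaft with d_i/d_o = 0.759: τ_max = 16T/(π d_o³ (1−k⁴)), so d_o = [16T/(π τ_allow (1−k⁴))]^(1/3) = [16·188000/(π·1.14×10^8·0.6681)]^(1/3) = 0.2325 m.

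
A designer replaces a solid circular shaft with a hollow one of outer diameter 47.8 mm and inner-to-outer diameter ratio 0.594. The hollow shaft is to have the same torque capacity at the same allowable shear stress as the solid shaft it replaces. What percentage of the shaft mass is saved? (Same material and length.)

29.3 %

Equal τ_max and T ⇒ the solid shaft needs d_s³ = d_o³(1−k⁴), so d_s = 47.8·(1−0.594⁴)^(1/3) = 45.73 mm.
Area ratio A_h/A_s = d_o²(1−k²)/d_s² = (1−k²)/(1−k⁴)^(2/3) = 0.7071.
Mass saving = 1 − 0.7071 = 29.3 %.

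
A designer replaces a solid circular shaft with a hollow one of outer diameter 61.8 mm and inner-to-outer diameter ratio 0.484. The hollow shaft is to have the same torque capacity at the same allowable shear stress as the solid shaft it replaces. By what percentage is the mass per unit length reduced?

Equal τ_max and T ⇒ the solid shaft needs d_s³ = d_o³(1−k⁴), so d_s = 61.8·(1−0.484⁴)^(1/3) = 60.65 mm.
Area ratio A_h/A_s = d_o²(1−k²)/d_s² = (1−k²)/(1−k⁴)^(2/3) = 0.7951.
Mass saving = 1 − 0.7951 = 20.5 %.

20.5 %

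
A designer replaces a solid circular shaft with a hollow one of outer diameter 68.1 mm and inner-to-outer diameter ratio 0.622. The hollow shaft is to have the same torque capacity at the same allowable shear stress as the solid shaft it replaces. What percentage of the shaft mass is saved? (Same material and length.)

Equal τ_max and T ⇒ the solid shaft needs d_s³ = d_o³(1−k⁴), so d_s = 68.1·(1−0.622⁴)^(1/3) = 64.52 mm.
Area ratio A_h/A_s = d_o²(1−k²)/d_s² = (1−k²)/(1−k⁴)^(2/3) = 0.6831.
Mass saving = 1 − 0.6831 = 31.7 %.

31.7 %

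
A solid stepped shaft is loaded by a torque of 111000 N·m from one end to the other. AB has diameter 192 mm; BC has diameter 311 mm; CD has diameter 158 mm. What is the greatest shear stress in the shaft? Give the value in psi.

20800 psi

Under the same torque, τ_max = 16T/(πd³) is largest where d is smallest — segment CD (d = 158 mm).
τ_max = 16·111000/(π·(0.158)³) = 1.433×10^8 Pa.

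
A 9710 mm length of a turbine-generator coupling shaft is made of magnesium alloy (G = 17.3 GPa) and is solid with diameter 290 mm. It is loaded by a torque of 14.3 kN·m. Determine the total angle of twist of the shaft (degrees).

J = πd⁴/32 = π(0.290)⁴/32 = 6.944×10^-4 m⁴.
θ = T·L/(G·J) = 14300 × 9.71 / (17.3×10⁹ × 6.944×10^-4) = 0.01156 rad.

0.662°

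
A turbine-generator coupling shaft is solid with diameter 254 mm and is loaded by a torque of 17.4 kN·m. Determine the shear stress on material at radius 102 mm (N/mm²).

J = πd⁴/32 = π(0.254)⁴/32 = 4.086×10^-4 m⁴.
Shear stress varies linearly with radius: τ = T·r/J = 17400 × 0.102 / 4.086×10^-4 = 4.343×10^6 Pa.

4.34 N/mm²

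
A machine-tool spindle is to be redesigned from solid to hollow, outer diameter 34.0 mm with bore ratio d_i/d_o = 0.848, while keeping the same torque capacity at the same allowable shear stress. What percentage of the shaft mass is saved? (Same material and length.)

54.4 %

Equal τ_max and T ⇒ the solid shaft needs d_s³ = d_o³(1−k⁴), so d_s = 34.0·(1−0.848⁴)^(1/3) = 26.67 mm.
Area ratio A_h/A_s = d_o²(1−k²)/d_s² = (1−k²)/(1−k⁴)^(2/3) = 0.4564.
Mass saving = 1 − 0.4564 = 54.4 %.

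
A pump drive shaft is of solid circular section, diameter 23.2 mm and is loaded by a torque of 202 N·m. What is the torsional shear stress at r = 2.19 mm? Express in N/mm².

15.6 N/mm²

J = πd⁴/32 = π(0.0232)⁴/32 = 2.844×10^-8 m⁴.
Shear stress varies linearly with radius: τ = T·r/J = 202.0 × 0.00219 / 2.844×10^-8 = 1.555×10^7 Pa.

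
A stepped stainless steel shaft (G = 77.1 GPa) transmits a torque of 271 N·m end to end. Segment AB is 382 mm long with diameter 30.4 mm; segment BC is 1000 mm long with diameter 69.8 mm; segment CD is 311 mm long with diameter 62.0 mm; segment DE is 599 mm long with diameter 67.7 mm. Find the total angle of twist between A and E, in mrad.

19.3 mrad

J_AB = π(0.0304)⁴/32 = 8.38×10^-8 m⁴; J_BC = π(0.0698)⁴/32 = 2.33×10^-6 m⁴; J_CD = π(0.0620)⁴/32 = 1.45×10^-6 m⁴; J_DE = π(0.0677)⁴/32 = 2.06×10^-6 m⁴.
θ = (T/G)·Σ L_i/J_i = (271.0/77.1×10⁹)·(0.382/8.38×10^-8 + 1.00/2.33×10^-6 + 0.311/1.45×10^-6 + 0.599/2.06×10^-6) = 0.01930 rad.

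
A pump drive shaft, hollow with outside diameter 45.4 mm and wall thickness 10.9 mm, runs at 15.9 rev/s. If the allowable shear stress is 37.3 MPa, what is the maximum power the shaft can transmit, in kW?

63.5 kW

J = π(d_o⁴ − d_i⁴)/32 = π(0.0454⁴ − 0.0236⁴)/32 = 3.866×10^-7 m⁴.
T_max = τ_allow·J/r = 3.73×10^7 × 3.866×10^-7 / 0.0227 = 635.3 N·m.
ω = 2π·15.9 = 99.90 rad/s, so P_max = T_max·ω = 6.347×10^4 W.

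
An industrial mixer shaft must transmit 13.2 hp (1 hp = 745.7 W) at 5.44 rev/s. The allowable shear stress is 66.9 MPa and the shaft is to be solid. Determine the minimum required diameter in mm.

ω = 2π·5.44 = 34.18 rad/s, so T = P/ω = 13.2×745.7 / 34.18 = 288.0 N·m.
For a solid shaft τ_max = 16T/(πd³), so d = (16T/(π τ_allow))^(1/3) = (16·288.0/(π·6.69×10^7))^(1/3) = 0.02799 m.

28.0 mm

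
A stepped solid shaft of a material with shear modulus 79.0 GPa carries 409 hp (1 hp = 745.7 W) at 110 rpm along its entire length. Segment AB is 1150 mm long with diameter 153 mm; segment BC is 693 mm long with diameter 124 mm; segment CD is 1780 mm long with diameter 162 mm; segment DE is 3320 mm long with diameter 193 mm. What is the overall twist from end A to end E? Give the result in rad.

0.0342 rad

ω = 2π·110/60 = 11.52 rad/s, so T = P/ω = 409×745.7 / 11.52 = 26480 N·m.
J_AB = π(0.153)⁴/32 = 5.38×10^-5 m⁴; J_BC = π(0.124)⁴/32 = 2.32×10^-5 m⁴; J_CD = π(0.162)⁴/32 = 6.76×10^-5 m⁴; J_DE = π(0.193)⁴/32 = 1.36×10^-4 m⁴.
θ = (T/G)·Σ L_i/J_i = (26480/79.0×10⁹)·(1.15/5.38×10^-5 + 0.693/2.32×10^-5 + 1.78/6.76×10^-5 + 3.32/1.36×10^-4) = 0.03416 rad.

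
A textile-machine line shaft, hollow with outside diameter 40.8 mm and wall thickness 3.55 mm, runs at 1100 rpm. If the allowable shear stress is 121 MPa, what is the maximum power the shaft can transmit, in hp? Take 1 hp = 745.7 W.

133 hp

J = π(d_o⁴ − d_i⁴)/32 = π(0.0408⁴ − 0.0337⁴)/32 = 1.454×10^-7 m⁴.
T_max = τ_allow·J/r = 1.21×10^8 × 1.454×10^-7 / 0.0204 = 862.5 N·m.
ω = 2π·1100/60 = 115.2 rad/s, so P_max = T_max·ω = 9.936×10^4 W.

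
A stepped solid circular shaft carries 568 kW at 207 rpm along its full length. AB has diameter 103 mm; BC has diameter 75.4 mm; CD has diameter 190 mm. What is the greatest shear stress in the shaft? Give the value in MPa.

ω = 2π·207/60 = 21.68 rad/s, so T = P/ω = 568×10³ / 21.68 = 26200 N·m.
Under the same torque, τ_max = 16T/(πd³) is largest where d is smallest — segment BC (d = 75.4 mm).
τ_max = 16·26200/(π·(0.0754)³) = 3.113×10^8 Pa.

311 MPa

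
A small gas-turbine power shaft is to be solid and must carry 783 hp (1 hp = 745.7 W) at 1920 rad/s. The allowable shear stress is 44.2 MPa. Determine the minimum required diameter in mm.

32.7 mm

ω = 1920 rad/s, so T = P/ω = 783×745.7 / 1920 = 304.1 N·m.
For a solid shaft τ_max = 16T/(πd³), so d = (16T/(π τ_allow))^(1/3) = (16·304.1/(π·4.42×10^7))^(1/3) = 0.03272 m.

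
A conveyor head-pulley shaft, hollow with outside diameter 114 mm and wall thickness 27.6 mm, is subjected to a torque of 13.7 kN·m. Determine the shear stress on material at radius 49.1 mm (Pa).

J = π(d_o⁴ − d_i⁴)/32 = π(0.114⁴ − 0.0588⁴)/32 = 1.541×10^-5 m⁴.
Shear stress varies linearly with radius: τ = T·r/J = 13700 × 0.0491 / 1.541×10^-5 = 4.366×10^7 Pa.

4.37e7 Pa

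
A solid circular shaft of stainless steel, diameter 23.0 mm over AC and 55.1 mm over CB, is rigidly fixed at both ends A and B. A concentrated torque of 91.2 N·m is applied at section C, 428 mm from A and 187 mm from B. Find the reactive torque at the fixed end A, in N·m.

1.19 N·m

Compatibility: T_A·a/J_AC = T_B·b/J_CB with T_A + T_B = T₀.
J_AC = 2.75×10^-8 m⁴, J_CB = 9.05×10^-7 m⁴, so T_A = T₀·(J_AC/a)/((J_AC/a)+(J_CB/b)) = 1.194 N·m, T_B = 90.01 N·m.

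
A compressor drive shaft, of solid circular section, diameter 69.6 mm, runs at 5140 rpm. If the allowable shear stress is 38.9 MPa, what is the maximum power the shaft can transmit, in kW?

J = πd⁴/32 = π(0.0696)⁴/32 = 2.304×10^-6 m⁴.
T_max = τ_allow·J/r = 3.89×10^7 × 2.304×10^-6 / 0.0348 = 2575 N·m.
ω = 2π·5140/60 = 538.3 rad/s, so P_max = T_max·ω = 1.386×10^6 W.

1390 kW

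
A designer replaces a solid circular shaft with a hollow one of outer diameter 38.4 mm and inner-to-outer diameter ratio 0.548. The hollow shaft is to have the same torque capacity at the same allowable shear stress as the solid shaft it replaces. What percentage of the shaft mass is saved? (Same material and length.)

Equal τ_max and T ⇒ the solid shaft needs d_s³ = d_o³(1−k⁴), so d_s = 38.4·(1−0.548⁴)^(1/3) = 37.21 mm.
Area ratio A_h/A_s = d_o²(1−k²)/d_s² = (1−k²)/(1−k⁴)^(2/3) = 0.7452.
Mass saving = 1 − 0.7452 = 25.5 %.

25.5 %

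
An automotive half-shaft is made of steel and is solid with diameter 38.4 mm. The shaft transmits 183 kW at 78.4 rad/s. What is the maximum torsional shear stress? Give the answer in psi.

30500 psi

ω = 78.4 rad/s, so T = P/ω = 183×10³ / 78.40 = 2334 N·m.
J = πd⁴/32 = π(0.0384)⁴/32 = 2.135×10^-7 m⁴.
τ_max = T·r/J = 2334 × 0.0192 / 2.135×10^-7 = 2.099×10^8 Pa.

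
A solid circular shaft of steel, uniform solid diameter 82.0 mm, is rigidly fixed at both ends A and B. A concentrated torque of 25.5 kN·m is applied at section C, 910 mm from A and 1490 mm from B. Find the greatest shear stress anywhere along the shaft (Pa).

1.46e8 Pa

With uniform GJ and both ends fixed, compatibility θ_AC = θ_CB gives T_A·a = T_B·b, together with T_A + T_B = T₀.
T_A = T₀·b/(a+b) = 25500·1490/2400 = 15830 N·m; T_B = 9669 N·m.
τ in each portion: τ_AC = 1.46×10^8 Pa, τ_CB = 8.93×10^7 Pa; maximum is in AC.
τ_max = T_AC·r/J = 15830·0.0410/4.44×10^-6 = 1.462×10^8 Pa.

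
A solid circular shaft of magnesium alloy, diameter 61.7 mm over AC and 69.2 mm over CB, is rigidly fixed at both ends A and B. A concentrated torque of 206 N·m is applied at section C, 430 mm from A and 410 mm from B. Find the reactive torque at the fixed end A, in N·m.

77.5 N·m

Compatibility: T_A·a/J_AC = T_B·b/J_CB with T_A + T_B = T₀.
J_AC = 1.42×10^-6 m⁴, J_CB = 2.25×10^-6 m⁴, so T_A = T₀·(J_AC/a)/((J_AC/a)+(J_CB/b)) = 77.46 N·m, T_B = 128.5 N·m.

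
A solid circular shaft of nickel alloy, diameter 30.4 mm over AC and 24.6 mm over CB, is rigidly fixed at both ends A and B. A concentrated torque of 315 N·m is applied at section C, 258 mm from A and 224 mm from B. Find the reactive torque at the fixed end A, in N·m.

Compatibility: T_A·a/J_AC = T_B·b/J_CB with T_A + T_B = T₀.
J_AC = 8.38×10^-8 m⁴, J_CB = 3.60×10^-8 m⁴, so T_A = T₀·(J_AC/a)/((J_AC/a)+(J_CB/b)) = 210.9 N·m, T_B = 104.1 N·m.

211 N·m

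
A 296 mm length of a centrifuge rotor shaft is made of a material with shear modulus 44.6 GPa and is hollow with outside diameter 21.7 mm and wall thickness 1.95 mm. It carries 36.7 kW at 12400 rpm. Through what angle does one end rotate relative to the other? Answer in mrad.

15.7 mrad

ω = 2π·12400/60 = 1299 rad/s, so T = P/ω = 36.7×10³ / 1299 = 28.26 N·m.
J = π(d_o⁴ − d_i⁴)/32 = π(0.0217⁴ − 0.0178⁴)/32 = 1.191×10^-8 m⁴.
θ = T·L/(G·J) = 28.26 × 0.296 / (44.6×10⁹ × 1.191×10^-8) = 0.01574 rad.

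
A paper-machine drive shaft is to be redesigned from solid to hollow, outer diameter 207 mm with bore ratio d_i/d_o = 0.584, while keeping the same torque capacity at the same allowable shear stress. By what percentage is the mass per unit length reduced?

28.4 %

Equal τ_max and T ⇒ the solid shaft needs d_s³ = d_o³(1−k⁴), so d_s = 207·(1−0.584⁴)^(1/3) = 198.6 mm.
Area ratio A_h/A_s = d_o²(1−k²)/d_s² = (1−k²)/(1−k⁴)^(2/3) = 0.7156.
Mass saving = 1 − 0.7156 = 28.4 %.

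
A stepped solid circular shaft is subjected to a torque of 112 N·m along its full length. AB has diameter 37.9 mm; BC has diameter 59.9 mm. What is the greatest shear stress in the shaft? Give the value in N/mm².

10.5 N/mm²

Under the same torque, τ_max = 16T/(πd³) is largest where d is smallest — segment AB (d = 37.9 mm).
τ_max = 16·112.0/(π·(0.0379)³) = 1.048×10^7 Pa.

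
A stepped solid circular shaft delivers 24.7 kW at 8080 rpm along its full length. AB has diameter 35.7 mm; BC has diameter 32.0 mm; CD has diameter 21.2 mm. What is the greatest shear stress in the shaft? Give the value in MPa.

ω = 2π·8080/60 = 846.1 rad/s, so T = P/ω = 24.7×10³ / 846.1 = 29.19 N·m.
Under the same torque, τ_max = 16T/(πd³) is largest where d is smallest — segment CD (d = 21.2 mm).
τ_max = 16·29.19/(π·(0.0212)³) = 1.560×10^7 Pa.

15.6 MPa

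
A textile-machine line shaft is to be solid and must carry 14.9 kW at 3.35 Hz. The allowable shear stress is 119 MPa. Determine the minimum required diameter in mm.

ω = 2π·3.35 = 21.05 rad/s, so T = P/ω = 14.9×10³ / 21.05 = 707.9 N·m.
For a solid shaft τ_max = 16T/(πd³), so d = (16T/(π τ_allow))^(1/3) = (16·707.9/(π·1.19×10^8))^(1/3) = 0.03117 m.

31.2 mm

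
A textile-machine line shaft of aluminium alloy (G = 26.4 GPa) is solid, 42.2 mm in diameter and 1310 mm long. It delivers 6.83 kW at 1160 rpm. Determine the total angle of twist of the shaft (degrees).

0.513°

ω = 2π·1160/60 = 121.5 rad/s, so T = P/ω = 6.83×10³ / 121.5 = 56.23 N·m.
J = πd⁴/32 = π(0.0422)⁴/32 = 3.114×10^-7 m⁴.
θ = T·L/(G·J) = 56.23 × 1.31 / (26.4×10⁹ × 3.114×10^-7) = 8.961×10^-3 rad.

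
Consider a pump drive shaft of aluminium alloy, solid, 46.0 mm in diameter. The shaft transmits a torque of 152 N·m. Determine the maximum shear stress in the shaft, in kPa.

J = πd⁴/32 = π(0.0460)⁴/32 = 4.396×10^-7 m⁴.
τ_max = T·r/J = 152.0 × 0.0230 / 4.396×10^-7 = 7.953×10^6 Pa.

7950 kPa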